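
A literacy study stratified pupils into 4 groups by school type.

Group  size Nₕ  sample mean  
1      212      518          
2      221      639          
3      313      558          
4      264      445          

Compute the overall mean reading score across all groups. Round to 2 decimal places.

N = 1010; weights Wₕ = Nₕ/N = (0.2099, 0.2188, 0.3099, 0.2614).
x̄_st = Σ Wₕ·x̄ₕ = 0.2099·518 + 0.2188·639 + 0.3099·558 + 0.2614·445 ≈ 537.7911...
→ 537.79.

537.79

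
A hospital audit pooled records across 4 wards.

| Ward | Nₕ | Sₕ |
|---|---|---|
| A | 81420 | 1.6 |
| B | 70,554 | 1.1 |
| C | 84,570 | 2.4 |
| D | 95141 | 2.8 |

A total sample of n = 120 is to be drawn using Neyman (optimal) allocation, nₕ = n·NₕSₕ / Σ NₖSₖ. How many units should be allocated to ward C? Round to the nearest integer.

36

A: NₕSₕ = 81420·1.6 = 130272
B: NₕSₕ = 70554·1.1 = 77609.4
C: NₕSₕ = 84570·2.4 = 202968
D: NₕSₕ = 95141·2.8 = 266394.8
Σ NₕSₕ = 677244.2.
n_C = 120·202968/677244.2 = 35.964... → 36.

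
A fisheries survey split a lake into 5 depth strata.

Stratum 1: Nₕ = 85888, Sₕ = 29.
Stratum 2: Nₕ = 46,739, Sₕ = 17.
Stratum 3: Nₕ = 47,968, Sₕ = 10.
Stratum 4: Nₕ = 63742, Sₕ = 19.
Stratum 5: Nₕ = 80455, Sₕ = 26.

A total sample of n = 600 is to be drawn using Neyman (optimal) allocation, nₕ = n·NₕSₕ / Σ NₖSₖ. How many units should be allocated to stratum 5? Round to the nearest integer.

1: NₕSₕ = 85888·29 = 2490752
2: NₕSₕ = 46739·17 = 794563
3: NₕSₕ = 47968·10 = 479680
4: NₕSₕ = 63742·19 = 1211098
5: NₕSₕ = 80455·26 = 2091830
Σ NₕSₕ = 7067923.
n_5 = 600·2091830/7067923 = 177.577... → 178.

178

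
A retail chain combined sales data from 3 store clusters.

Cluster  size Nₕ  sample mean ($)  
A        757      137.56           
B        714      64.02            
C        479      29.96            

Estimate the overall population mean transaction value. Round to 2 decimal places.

84.20

N = 1950; weights Wₕ = Nₕ/N = (0.3882, 0.3662, 0.2456).
x̄_st = Σ Wₕ·x̄ₕ = 0.3882·137.56 + 0.3662·64.02 + 0.2456·29.96 ≈ 84.2021...
→ 84.20.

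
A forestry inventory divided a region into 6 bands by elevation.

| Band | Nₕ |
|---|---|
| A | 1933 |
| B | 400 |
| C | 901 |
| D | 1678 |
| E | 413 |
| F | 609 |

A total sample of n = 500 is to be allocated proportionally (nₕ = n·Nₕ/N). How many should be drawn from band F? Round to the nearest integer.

51

N = 1933 + 400 + 901 + 1678 + 413 + 609 = 5934.
n_F = 500·609/5934 = 51.314... → 51.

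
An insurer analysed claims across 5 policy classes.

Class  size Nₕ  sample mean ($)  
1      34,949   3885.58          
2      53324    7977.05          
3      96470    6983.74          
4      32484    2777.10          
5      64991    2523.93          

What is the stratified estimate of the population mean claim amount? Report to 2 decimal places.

x̄_st = (Σ Nₕx̄ₕ) / (Σ Nₕ) = (34949·3885.58 + 53324·7977.05 + 96470·6983.74 + 32484·2777.10 + 64991·2523.93) / 282218
= 1489130798.45 / 282218 = 5276.5267... → 5276.53.

5276.53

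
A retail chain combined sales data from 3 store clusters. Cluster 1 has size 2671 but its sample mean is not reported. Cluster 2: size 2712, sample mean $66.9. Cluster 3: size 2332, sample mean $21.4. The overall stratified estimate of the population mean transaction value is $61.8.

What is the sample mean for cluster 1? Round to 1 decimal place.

Σ Nₕx̄ₕ = N·μ, so 2671·x̄_1 = 7715·61.8 − (2712·66.9 + 2332·21.4).
= 476787 − 231337.6 = 245449.4.
x̄_1 = 245449.4 / 2671 = 91.894... → 91.9.

91.9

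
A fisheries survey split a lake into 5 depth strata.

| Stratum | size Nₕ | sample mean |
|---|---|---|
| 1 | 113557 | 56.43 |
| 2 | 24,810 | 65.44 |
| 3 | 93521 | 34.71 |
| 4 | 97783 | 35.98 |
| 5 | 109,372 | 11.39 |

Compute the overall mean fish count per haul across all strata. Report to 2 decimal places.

36.54

N = 113557 + 24810 + 93521 + 97783 + 109372 = 439043.
Overall mean = Σ (Nₕ/N)·x̄ₕ — weight by population share, not a simple average.
Σ Nₕx̄ₕ = 113557·56.43 + 24810·65.44 + 93521·34.71 + 97783·35.98 + 109372·11.39 = 6408021.51 + 1623566.4 + 3246113.91 + 3518232.34 + 1245747.08 = 16041681.24.
Divide by N: 16041681.24 / 439043 = 36.5378... → 36.54.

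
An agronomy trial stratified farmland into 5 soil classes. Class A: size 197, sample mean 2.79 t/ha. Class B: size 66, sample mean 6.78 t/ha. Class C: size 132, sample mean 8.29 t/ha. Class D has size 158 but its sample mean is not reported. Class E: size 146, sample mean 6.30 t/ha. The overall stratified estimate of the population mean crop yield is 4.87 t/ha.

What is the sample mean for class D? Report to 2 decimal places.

2.49

N = 197 + 66 + 132 + 158 + 146 = 699.
Overall total = μ·N = 4.87·699 = 3404.13.
Subtract the known strata: 197·2.79 + 66·6.78 + 132·8.29 + 146·6.30 = 3011.19.
Remaining total for class D: 3404.13 − 3011.19 = 392.94.
Divide by its size: 392.94 / 158 = 2.4870... → 2.49.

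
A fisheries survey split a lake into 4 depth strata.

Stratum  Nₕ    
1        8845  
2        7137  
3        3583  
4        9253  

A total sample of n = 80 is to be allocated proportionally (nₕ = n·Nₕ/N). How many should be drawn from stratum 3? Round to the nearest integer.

N = 8845 + 7137 + 3583 + 9253 = 28818.
n_3 = 80·3583/28818 = 9.947... → 10.

10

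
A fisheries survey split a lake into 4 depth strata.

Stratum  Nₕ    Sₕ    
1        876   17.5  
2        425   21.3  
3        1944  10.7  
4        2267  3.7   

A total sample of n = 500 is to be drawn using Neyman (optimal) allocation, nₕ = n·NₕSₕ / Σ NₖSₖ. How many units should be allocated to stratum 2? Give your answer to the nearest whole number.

Σ NₕSₕ = 876·17.5 + 425·21.3 + 1944·10.7 + 2267·3.7 = 53571.2.
Share for 2: 9052.5/53571.2 = 0.16898.
n_2 = 500 × 0.16898 = 84.490... → 84.

84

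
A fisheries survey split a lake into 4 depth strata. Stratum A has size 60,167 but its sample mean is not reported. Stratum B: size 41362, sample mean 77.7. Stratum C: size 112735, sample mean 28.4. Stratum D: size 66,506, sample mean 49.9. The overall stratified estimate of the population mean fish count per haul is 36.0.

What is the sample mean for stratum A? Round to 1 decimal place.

N = 60167 + 41362 + 112735 + 66506 = 280770.
Overall total = μ·N = 36.0·280770 = 10107720.
Subtract the known strata: 41362·77.7 + 112735·28.4 + 66506·49.9 = 9734150.8.
Remaining total for stratum A: 10107720 − 9734150.8 = 373569.2.
Divide by its size: 373569.2 / 60167 = 6.209... → 6.2.

6.2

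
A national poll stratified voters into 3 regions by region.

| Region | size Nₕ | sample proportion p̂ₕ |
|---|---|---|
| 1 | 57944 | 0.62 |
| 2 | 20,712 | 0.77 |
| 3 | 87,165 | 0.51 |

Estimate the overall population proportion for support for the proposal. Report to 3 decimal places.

Wₕ = Nₕ/N with N = 165821: 0.3494, 0.1249, 0.5257.
p̂_st = 0.3494·0.62 + 0.1249·0.77 + 0.5257·0.51 ≈ 0.58091... → 0.581.

0.581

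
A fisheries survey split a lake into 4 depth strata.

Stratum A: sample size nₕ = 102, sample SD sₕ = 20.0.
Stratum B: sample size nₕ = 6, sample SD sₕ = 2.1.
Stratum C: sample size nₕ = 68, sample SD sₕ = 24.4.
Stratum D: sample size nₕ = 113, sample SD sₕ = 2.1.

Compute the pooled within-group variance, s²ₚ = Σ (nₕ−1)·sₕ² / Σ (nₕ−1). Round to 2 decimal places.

283.53

A: (102−1)·20.0² = 101·400 = 40400
B: (6−1)·2.1² = 5·4.41 = 22.05
C: (68−1)·24.4² = 67·595.36 = 39889.12
D: (113−1)·2.1² = 112·4.41 = 493.92
Numerator = 80805.09; denominator = Σ(nₕ−1) = 285.
s²ₚ = 80805.09/285 = 283.5266... → 283.53.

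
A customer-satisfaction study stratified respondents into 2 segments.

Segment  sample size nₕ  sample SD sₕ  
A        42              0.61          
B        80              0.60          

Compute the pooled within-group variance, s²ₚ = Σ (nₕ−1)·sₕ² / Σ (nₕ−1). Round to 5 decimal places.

0.36413

A: (42−1)·0.61² = 41·0.3721 = 15.2561
B: (80−1)·0.60² = 79·0.36 = 28.44
Numerator = 43.6961; denominator = Σ(nₕ−1) = 120.
s²ₚ = 43.6961/120 = 0.3641342... → 0.36413.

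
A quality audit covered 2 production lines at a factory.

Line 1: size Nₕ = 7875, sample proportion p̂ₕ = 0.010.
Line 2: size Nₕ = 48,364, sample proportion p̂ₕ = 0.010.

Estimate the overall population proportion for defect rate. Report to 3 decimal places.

0.010

N = 7875 + 48364 = 56239.
Overall proportion = Σ (Nₕ/N)·p̂ₕ.
Σ Nₕp̂ₕ = 78.75 + 483.64 = 562.39.
562.39 / 56239 = 0.01 → 0.010.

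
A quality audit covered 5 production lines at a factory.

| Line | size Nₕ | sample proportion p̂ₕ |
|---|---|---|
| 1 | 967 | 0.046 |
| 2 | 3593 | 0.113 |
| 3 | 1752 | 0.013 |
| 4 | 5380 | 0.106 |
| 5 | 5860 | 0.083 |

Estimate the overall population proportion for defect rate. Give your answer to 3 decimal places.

0.087

N = 967 + 3593 + 1752 + 5380 + 5860 = 17552.
Overall proportion = Σ (Nₕ/N)·p̂ₕ.
Σ Nₕp̂ₕ = 44.482 + 406.009 + 22.776 + 570.28 + 486.38 = 1529.927.
1529.927 / 17552 = 0.08717... → 0.087.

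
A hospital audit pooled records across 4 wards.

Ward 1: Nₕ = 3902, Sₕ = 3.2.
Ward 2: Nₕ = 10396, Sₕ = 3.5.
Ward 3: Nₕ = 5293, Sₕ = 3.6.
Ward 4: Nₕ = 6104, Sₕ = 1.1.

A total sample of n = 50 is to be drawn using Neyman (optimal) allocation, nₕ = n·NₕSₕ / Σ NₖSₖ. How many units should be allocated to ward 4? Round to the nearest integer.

Σ NₕSₕ = 3902·3.2 + 10396·3.5 + 5293·3.6 + 6104·1.1 = 74641.6.
Share for 4: 6714.4/74641.6 = 0.08996.
n_4 = 50 × 0.08996 = 4.498... → 4.

4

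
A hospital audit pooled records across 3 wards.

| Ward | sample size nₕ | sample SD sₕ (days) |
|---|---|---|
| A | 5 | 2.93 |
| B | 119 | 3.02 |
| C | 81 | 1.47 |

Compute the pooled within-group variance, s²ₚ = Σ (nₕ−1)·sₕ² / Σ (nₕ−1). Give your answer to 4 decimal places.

Degrees of freedom: 4 + 118 + 80 = 202.
Σ(nₕ−1)sₕ² = 4·8.5849 + 118·9.1204 + 80·2.1609 = 1283.4188.
s²ₚ = 1283.4188 / 202 = 6.353558... → 6.3536.

6.3536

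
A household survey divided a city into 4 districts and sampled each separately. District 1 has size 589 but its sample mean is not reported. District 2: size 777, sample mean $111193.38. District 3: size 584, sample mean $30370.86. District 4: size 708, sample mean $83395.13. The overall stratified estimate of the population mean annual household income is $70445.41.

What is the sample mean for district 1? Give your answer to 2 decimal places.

40859.61

Σ Nₕx̄ₕ = N·μ, so 589·x̄_1 = 2658·70445.41 − (777·111193.38 + 584·30370.86 + 708·83395.13).
= 187243899.78 − 163177590.54 = 24066309.24.
x̄_1 = 24066309.24 / 589 = 40859.6082... → 40859.61.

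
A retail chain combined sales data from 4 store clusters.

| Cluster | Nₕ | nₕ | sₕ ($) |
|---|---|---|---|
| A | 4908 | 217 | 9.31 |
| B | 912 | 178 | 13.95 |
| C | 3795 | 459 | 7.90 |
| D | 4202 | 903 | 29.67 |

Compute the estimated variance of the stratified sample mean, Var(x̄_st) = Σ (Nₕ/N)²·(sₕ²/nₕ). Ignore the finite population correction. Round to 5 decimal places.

N = 13817; Wₕ = Nₕ/N.
cluster A: (4908/13817)²·9.31²/217 = 0.05039892
cluster B: (912/13817)²·13.95²/178 = 0.00476311
cluster C: (3795/13817)²·7.90²/459 = 0.01025741
cluster D: (4202/13817)²·29.67²/903 = 0.09016374
Sum = 0.15558318 → 0.15558.

0.15558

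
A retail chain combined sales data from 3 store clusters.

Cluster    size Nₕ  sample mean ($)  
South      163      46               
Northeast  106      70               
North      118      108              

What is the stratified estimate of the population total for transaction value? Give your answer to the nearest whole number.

Estimate total by summing Nₕ·x̄ₕ over strata.
163·46 + 106·70 + 118·108 = 7498 + 7420 + 12744 = 27662.

27662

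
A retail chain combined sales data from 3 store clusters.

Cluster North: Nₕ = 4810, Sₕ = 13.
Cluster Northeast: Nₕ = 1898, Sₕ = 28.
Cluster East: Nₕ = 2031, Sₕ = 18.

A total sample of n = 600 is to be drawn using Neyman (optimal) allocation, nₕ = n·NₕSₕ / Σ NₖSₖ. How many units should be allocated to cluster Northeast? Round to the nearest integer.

209

Σ NₕSₕ = 4810·13 + 1898·28 + 2031·18 = 152232.
Share for Northeast: 53144/152232 = 0.34910.
n_Northeast = 600 × 0.34910 = 209.459... → 209.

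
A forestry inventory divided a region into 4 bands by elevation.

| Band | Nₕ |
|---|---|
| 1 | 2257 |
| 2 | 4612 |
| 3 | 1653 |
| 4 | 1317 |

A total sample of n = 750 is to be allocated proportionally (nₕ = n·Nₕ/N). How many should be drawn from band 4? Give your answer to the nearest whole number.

100

Share of band 4 = 1317/9839 = 0.13386.
Allocate 750 × 0.13386 = 100.391... → 100.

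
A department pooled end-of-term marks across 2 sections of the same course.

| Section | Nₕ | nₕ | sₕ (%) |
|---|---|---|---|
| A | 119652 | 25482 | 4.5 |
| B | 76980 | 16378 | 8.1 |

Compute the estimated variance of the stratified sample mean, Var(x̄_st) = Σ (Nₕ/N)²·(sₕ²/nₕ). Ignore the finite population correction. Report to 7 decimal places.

0.0009082

N = 196632; Wₕ = Nₕ/N.
section A: (119652/196632)²·4.5²/25482 = 0.0002942545
section B: (76980/196632)²·8.1²/16378 = 0.0006139833
Sum = 0.0009082378 → 0.0009082.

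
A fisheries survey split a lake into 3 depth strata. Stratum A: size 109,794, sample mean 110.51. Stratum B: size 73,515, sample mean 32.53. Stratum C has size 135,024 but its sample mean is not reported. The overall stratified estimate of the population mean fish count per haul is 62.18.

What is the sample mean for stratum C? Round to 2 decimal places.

39.02

N = 109794 + 73515 + 135024 = 318333.
Overall total = μ·N = 62.18·318333 = 19793945.94.
Subtract the known strata: 109794·110.51 + 73515·32.53 = 14524777.89.
Remaining total for stratum C: 19793945.94 − 14524777.89 = 5269168.05.
Divide by its size: 5269168.05 / 135024 = 39.0239... → 39.02.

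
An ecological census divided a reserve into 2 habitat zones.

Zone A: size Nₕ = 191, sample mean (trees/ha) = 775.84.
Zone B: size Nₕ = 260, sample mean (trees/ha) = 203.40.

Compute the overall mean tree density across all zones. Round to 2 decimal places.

445.83

N = 191 + 260 = 451.
The stratified mean weights each stratum mean by its population share Nₕ/N.
Σ Nₕx̄ₕ = 191·775.84 + 260·203.40 = 148185.44 + 52884 = 201069.44.
Divide by N: 201069.44 / 451 = 445.8302... → 445.83.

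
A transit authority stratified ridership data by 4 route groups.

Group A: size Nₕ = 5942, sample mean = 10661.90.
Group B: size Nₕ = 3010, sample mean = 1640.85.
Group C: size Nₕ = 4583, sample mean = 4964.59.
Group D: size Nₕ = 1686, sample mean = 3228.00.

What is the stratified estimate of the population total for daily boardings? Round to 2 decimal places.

Estimate total by summing Nₕ·x̄ₕ over strata.
5942·10661.90 + 3010·1640.85 + 4583·4964.59 + 1686·3228.00 = 63353009.8 + 4938958.5 + 22752715.97 + 5442408 = 96487092.27.

96487092.27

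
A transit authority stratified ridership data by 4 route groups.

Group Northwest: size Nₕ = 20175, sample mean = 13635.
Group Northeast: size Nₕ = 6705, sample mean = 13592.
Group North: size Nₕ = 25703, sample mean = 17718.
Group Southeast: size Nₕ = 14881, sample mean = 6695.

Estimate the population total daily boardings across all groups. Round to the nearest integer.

Northwest: 20175·13635 = 275086125
Northeast: 6705·13592 = 91134360
North: 25703·17718 = 455405754
Southeast: 14881·6695 = 99628295
τ̂ = Σ Nₕx̄ₕ = 921254534.

921254534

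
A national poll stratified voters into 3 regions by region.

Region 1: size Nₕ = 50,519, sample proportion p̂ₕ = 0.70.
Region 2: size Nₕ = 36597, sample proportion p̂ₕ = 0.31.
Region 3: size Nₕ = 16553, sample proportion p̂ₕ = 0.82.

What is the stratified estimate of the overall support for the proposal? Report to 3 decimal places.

N = 50519 + 36597 + 16553 = 103669.
Overall proportion = Σ (Nₕ/N)·p̂ₕ.
Σ Nₕp̂ₕ = 35363.3 + 11345.07 + 13573.46 = 60281.83.
60281.83 / 103669 = 0.58148... → 0.581.

0.581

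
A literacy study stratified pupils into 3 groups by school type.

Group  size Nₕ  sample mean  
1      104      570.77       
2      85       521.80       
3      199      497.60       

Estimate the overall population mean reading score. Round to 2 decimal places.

522.51

N = 104 + 85 + 199 = 388.
Weight each subgroup mean by Nₕ/N and sum.
Σ Nₕx̄ₕ = 104·570.77 + 85·521.80 + 199·497.60 = 59360.08 + 44353 + 99022.4 = 202735.48.
Divide by N: 202735.48 / 388 = 522.5141... → 522.51.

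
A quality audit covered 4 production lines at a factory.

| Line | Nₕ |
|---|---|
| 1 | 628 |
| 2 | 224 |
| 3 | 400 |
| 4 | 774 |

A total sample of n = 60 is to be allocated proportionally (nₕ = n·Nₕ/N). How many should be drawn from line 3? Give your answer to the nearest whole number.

12

N = 628 + 224 + 400 + 774 = 2026.
n_3 = 60·400/2026 = 11.846... → 12.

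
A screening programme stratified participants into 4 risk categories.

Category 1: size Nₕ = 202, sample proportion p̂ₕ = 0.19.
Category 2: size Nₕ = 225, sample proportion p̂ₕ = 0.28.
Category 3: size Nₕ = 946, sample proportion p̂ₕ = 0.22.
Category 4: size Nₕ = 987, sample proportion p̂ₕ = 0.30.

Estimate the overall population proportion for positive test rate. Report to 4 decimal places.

0.2566

N = 202 + 225 + 946 + 987 = 2360.
Overall proportion = Σ (Nₕ/N)·p̂ₕ.
Σ Nₕp̂ₕ = 38.38 + 63 + 208.12 + 296.1 = 605.6.
605.6 / 2360 = 0.256610... → 0.2566.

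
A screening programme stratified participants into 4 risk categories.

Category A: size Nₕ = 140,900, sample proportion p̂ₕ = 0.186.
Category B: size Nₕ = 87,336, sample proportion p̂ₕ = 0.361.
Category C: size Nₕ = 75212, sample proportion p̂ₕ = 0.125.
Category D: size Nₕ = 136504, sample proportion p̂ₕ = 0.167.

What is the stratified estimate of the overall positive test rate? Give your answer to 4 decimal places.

0.2044

N = 140900 + 87336 + 75212 + 136504 = 439952.
Overall proportion = Σ (Nₕ/N)·p̂ₕ.
Σ Nₕp̂ₕ = 26207.4 + 31528.296 + 9401.5 + 22796.168 = 89933.364.
89933.364 / 439952 = 0.204416... → 0.2044.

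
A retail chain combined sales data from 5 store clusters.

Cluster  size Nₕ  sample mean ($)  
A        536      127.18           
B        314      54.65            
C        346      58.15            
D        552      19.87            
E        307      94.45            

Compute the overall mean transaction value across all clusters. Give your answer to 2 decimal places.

70.76

N = 536 + 314 + 346 + 552 + 307 = 2055.
Overall mean = Σ (Nₕ/N)·x̄ₕ — weight by population share, not a simple average.
Σ Nₕx̄ₕ = 536·127.18 + 314·54.65 + 346·58.15 + 552·19.87 + 307·94.45 = 68168.48 + 17160.1 + 20119.9 + 10968.24 + 28996.15 = 145412.87.
Divide by N: 145412.87 / 2055 = 70.7605... → 70.76.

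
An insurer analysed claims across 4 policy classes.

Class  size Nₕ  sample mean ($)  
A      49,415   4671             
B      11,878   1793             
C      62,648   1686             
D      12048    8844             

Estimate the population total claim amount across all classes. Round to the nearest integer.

A: 49415·4671 = 230817465
B: 11878·1793 = 21297254
C: 62648·1686 = 105624528
D: 12048·8844 = 106552512
τ̂ = Σ Nₕx̄ₕ = 464291759.

464291759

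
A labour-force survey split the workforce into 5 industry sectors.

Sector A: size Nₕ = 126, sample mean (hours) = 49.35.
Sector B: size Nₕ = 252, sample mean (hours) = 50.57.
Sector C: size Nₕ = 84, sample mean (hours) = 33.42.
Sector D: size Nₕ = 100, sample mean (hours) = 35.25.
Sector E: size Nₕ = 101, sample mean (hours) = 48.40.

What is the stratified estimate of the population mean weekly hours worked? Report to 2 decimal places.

45.52

N = 126 + 252 + 84 + 100 + 101 = 663.
Overall mean = Σ (Nₕ/N)·x̄ₕ — weight by population share, not a simple average.
Σ Nₕx̄ₕ = 126·49.35 + 252·50.57 + 84·33.42 + 100·35.25 + 101·48.40 = 6218.1 + 12743.64 + 2807.28 + 3525 + 4888.4 = 30182.42.
Divide by N: 30182.42 / 663 = 45.5240... → 45.52.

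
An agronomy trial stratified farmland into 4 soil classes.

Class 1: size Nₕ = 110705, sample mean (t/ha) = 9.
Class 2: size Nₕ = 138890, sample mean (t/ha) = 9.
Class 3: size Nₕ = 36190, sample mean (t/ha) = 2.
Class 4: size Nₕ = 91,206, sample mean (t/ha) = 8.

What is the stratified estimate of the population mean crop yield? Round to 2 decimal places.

8.09

N = 376991; weights Wₕ = Nₕ/N = (0.2937, 0.3684, 0.0960, 0.2419).
x̄_st = Σ Wₕ·x̄ₕ = 0.2937·9 + 0.3684·9 + 0.0960·2 + 0.2419·8 ≈ 8.0861...
→ 8.09.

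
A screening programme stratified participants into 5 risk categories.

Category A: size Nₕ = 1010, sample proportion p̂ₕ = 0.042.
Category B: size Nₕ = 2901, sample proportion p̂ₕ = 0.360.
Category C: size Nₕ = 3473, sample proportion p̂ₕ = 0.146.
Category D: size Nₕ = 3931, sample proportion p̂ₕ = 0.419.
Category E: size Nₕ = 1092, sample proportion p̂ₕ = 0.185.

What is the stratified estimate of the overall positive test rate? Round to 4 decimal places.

Wₕ = Nₕ/N with N = 12407: 0.0814, 0.2338, 0.2799, 0.3168, 0.0880.
p̂_st = 0.0814·0.042 + 0.2338·0.360 + 0.2799·0.146 + 0.3168·0.419 + 0.0880·0.185 ≈ 0.277500... → 0.2775.

0.2775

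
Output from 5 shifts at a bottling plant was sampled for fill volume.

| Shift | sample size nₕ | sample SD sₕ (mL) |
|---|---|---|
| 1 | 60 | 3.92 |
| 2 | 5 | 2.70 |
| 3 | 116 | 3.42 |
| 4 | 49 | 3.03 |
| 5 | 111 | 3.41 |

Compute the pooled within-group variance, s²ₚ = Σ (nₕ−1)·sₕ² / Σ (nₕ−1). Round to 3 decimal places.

Degrees of freedom: 59 + 4 + 115 + 48 + 110 = 336.
Σ(nₕ−1)sₕ² = 59·15.3664 + 4·7.29 + 115·11.6964 + 48·9.1809 + 110·11.6281 = 4000.6378.
s²ₚ = 4000.6378 / 336 = 11.90666... → 11.907.

11.907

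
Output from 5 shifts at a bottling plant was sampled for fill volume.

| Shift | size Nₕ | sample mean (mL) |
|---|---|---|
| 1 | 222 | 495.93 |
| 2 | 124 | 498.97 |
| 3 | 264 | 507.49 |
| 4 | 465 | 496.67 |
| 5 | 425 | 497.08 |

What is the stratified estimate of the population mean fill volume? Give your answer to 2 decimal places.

x̄_st = (Σ Nₕx̄ₕ) / (Σ Nₕ) = (222·495.93 + 124·498.97 + 264·507.49 + 465·496.67 + 425·497.08) / 1500
= 748156.65 / 1500 = 498.7711 → 498.77.

498.77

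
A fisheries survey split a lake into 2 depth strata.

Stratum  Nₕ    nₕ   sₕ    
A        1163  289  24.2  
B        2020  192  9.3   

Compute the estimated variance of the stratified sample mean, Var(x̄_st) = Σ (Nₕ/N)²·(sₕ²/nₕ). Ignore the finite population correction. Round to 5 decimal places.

N = 3183. Term for each stratum: Wₕ²sₕ²/nₕ.
Var(x̄_st) = 0.27053225 + 0.18142375 = 0.45195599 → 0.45196.

0.45196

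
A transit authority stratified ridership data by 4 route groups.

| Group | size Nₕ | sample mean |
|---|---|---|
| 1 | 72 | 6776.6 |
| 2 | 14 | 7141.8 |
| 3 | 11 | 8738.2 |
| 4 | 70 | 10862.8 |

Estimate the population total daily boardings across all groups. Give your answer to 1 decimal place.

Population total = Σ Nₕ·x̄ₕ (each stratum's size times its mean).
72·6776.6 + 14·7141.8 + 11·8738.2 + 70·10862.8 = 487915.2 + 99985.2 + 96120.2 + 760396 = 1444416.6.

1444416.6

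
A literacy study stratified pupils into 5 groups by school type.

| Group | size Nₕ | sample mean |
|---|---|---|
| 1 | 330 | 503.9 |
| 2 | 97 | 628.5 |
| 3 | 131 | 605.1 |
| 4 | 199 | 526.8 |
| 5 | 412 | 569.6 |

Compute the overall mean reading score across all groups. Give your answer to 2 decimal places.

552.63

N = 330 + 97 + 131 + 199 + 412 = 1169.
Overall mean = Σ (Nₕ/N)·x̄ₕ — weight by population share, not a simple average.
Σ Nₕx̄ₕ = 330·503.9 + 97·628.5 + 131·605.1 + 199·526.8 + 412·569.6 = 166287 + 60964.5 + 79268.1 + 104833.2 + 234675.2 = 646028.
Divide by N: 646028 / 1169 = 552.6330... → 552.63.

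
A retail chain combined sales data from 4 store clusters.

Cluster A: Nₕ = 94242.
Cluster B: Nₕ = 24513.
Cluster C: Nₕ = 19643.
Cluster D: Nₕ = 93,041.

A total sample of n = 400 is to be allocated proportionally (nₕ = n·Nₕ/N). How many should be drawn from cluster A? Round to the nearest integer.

N = 94242 + 24513 + 19643 + 93041 = 231439.
n_A = 400·94242/231439 = 162.880... → 163.

163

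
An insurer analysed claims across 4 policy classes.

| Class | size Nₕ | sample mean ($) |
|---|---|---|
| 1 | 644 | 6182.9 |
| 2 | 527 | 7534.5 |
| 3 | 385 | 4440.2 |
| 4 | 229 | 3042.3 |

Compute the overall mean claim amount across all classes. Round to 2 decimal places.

5803.16

N = 644 + 527 + 385 + 229 = 1785.
Weight each subgroup mean by Nₕ/N and sum.
Σ Nₕx̄ₕ = 644·6182.9 + 527·7534.5 + 385·4440.2 + 229·3042.3 = 3981787.6 + 3970681.5 + 1709477 + 696686.7 = 10358632.8.
Divide by N: 10358632.8 / 1785 = 5803.1556... → 5803.16.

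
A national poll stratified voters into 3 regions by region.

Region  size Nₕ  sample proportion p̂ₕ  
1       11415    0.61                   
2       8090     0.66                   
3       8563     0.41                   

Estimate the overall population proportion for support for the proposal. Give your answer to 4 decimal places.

0.5634

N = 11415 + 8090 + 8563 = 28068.
Overall proportion = Σ (Nₕ/N)·p̂ₕ.
Σ Nₕp̂ₕ = 6963.15 + 5339.4 + 3510.83 = 15813.38.
15813.38 / 28068 = 0.563395... → 0.5634.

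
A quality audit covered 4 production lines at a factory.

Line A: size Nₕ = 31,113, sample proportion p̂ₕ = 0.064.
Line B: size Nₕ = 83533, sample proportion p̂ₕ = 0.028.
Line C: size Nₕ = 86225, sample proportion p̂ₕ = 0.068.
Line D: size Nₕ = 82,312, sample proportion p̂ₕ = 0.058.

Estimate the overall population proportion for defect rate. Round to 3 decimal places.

0.053

N = 31113 + 83533 + 86225 + 82312 = 283183.
Overall proportion = Σ (Nₕ/N)·p̂ₕ.
Σ Nₕp̂ₕ = 1991.232 + 2338.924 + 5863.3 + 4774.096 = 14967.552.
14967.552 / 283183 = 0.05285... → 0.053.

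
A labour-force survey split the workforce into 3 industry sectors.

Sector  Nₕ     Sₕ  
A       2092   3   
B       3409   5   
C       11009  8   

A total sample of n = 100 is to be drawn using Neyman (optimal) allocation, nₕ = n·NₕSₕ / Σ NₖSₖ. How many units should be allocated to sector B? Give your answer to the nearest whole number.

A: NₕSₕ = 2092·3 = 6276
B: NₕSₕ = 3409·5 = 17045
C: NₕSₕ = 11009·8 = 88072
Σ NₕSₕ = 111393.
n_B = 100·17045/111393 = 15.302... → 15.

15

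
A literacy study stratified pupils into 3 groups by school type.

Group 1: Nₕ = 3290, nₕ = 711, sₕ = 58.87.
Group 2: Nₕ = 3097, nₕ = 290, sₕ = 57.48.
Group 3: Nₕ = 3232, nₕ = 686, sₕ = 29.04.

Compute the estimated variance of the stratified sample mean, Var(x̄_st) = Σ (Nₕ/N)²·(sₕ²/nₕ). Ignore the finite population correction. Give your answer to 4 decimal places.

N = 9619. Term for each stratum: Wₕ²sₕ²/nₕ.
Var(x̄_st) = 0.5702305 + 1.1810223 + 0.1387880 = 1.8900407 → 1.8900.

1.8900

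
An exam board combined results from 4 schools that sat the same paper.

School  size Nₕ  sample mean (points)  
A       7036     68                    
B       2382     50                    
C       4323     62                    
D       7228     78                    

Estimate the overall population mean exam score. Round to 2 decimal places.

N = 20969; weights Wₕ = Nₕ/N = (0.3355, 0.1136, 0.2062, 0.3447).
x̄_st = Σ Wₕ·x̄ₕ = 0.3355·68 + 0.1136·50 + 0.2062·62 + 0.3447·78 ≈ 68.1653...
→ 68.17.

68.17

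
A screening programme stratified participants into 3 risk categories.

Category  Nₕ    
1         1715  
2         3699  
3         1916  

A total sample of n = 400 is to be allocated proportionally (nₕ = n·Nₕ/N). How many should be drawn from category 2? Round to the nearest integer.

202

Share of category 2 = 3699/7330 = 0.50464.
Allocate 400 × 0.50464 = 201.855... → 202.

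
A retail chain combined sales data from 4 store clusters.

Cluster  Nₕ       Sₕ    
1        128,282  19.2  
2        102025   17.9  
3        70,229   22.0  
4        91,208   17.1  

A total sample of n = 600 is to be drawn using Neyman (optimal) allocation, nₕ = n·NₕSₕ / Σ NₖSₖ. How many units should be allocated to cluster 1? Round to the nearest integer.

Σ NₕSₕ = 128282·19.2 + 102025·17.9 + 70229·22.0 + 91208·17.1 = 7393956.7.
Share for 1: 2463014.4/7393956.7 = 0.33311.
n_1 = 600 × 0.33311 = 199.867... → 200.

200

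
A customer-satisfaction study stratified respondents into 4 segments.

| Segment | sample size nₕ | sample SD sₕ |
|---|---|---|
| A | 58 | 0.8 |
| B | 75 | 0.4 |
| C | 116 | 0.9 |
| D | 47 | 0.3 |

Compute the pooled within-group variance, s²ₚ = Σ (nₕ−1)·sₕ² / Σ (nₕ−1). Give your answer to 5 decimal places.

A: (58−1)·0.8² = 57·0.64 = 36.48
B: (75−1)·0.4² = 74·0.16 = 11.84
C: (116−1)·0.9² = 115·0.81 = 93.15
D: (47−1)·0.3² = 46·0.09 = 4.14
Numerator = 145.61; denominator = Σ(nₕ−1) = 292.
s²ₚ = 145.61/292 = 0.4986644... → 0.49866.

0.49866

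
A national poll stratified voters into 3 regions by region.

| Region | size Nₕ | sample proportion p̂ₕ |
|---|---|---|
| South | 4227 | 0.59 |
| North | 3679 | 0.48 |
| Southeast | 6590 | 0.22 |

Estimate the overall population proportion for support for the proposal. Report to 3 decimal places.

Wₕ = Nₕ/N with N = 14496: 0.2916, 0.2538, 0.4546.
p̂_st = 0.2916·0.59 + 0.2538·0.48 + 0.4546·0.22 ≈ 0.39388... → 0.394.

0.394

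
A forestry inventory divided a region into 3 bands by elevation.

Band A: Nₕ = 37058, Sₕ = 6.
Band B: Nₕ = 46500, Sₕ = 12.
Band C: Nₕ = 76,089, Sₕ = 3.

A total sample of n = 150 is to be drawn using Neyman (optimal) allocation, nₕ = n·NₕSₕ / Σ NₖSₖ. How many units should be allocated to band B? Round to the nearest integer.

83

Σ NₕSₕ = 37058·6 + 46500·12 + 76089·3 = 1008615.
Share for B: 558000/1008615 = 0.55323.
n_B = 150 × 0.55323 = 82.985... → 83.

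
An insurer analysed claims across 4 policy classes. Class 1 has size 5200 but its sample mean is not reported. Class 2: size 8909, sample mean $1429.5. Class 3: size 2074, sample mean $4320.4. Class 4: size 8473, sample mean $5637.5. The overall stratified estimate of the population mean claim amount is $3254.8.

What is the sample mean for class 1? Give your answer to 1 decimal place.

2074.6

Σ Nₕx̄ₕ = N·μ, so 5200·x̄_1 = 24656·3254.8 − (8909·1429.5 + 2074·4320.4 + 8473·5637.5).
= 80250348.8 − 69462462.6 = 10787886.2.
x̄_1 = 10787886.2 / 5200 = 2074.594... → 2074.6.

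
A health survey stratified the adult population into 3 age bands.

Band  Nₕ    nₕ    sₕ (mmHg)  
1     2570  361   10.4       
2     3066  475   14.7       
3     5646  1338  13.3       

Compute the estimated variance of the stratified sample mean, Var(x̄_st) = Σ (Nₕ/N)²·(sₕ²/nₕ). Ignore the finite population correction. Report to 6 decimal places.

0.082255

N = 11282; Wₕ = Nₕ/N.
band 1: (2570/11282)²·10.4²/361 = 0.015547248
band 2: (3066/11282)²·14.7²/475 = 0.033597980
band 3: (5646/11282)²·13.3²/1338 = 0.033109813
Sum = 0.082255041 → 0.082255.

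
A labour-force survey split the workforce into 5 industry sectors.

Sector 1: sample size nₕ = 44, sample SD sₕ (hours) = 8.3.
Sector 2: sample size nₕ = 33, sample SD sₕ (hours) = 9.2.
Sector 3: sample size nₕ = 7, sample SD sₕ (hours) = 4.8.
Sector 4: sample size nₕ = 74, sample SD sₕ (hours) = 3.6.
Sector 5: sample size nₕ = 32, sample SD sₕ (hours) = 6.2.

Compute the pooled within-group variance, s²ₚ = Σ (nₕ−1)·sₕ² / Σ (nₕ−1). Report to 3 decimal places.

42.955

1: (44−1)·8.3² = 43·68.89 = 2962.27
2: (33−1)·9.2² = 32·84.64 = 2708.48
3: (7−1)·4.8² = 6·23.04 = 138.24
4: (74−1)·3.6² = 73·12.96 = 946.08
5: (32−1)·6.2² = 31·38.44 = 1191.64
Numerator = 7946.71; denominator = Σ(nₕ−1) = 185.
s²ₚ = 7946.71/185 = 42.95519... → 42.955.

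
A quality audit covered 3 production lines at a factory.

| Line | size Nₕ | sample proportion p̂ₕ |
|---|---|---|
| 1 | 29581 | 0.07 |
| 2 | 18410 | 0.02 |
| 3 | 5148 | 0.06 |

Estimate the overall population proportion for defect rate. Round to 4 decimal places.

Wₕ = Nₕ/N with N = 53139: 0.5567, 0.3464, 0.0969.
p̂_st = 0.5567·0.07 + 0.3464·0.02 + 0.0969·0.06 ≈ 0.051709... → 0.0517.

0.0517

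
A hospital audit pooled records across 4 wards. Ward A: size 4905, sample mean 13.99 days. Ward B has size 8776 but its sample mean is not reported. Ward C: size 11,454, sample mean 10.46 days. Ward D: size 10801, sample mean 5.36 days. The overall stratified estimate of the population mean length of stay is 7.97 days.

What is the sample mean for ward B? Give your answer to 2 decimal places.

4.57

Σ Nₕx̄ₕ = N·μ, so 8776·x̄_B = 35936·7.97 − (4905·13.99 + 11454·10.46 + 10801·5.36).
= 286409.92 − 246323.15 = 40086.77.
x̄_B = 40086.77 / 8776 = 4.5678... → 4.57.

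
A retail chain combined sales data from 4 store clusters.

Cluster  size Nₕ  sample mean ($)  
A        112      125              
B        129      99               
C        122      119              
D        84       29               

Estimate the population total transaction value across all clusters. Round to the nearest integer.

A: 112·125 = 14000
B: 129·99 = 12771
C: 122·119 = 14518
D: 84·29 = 2436
τ̂ = Σ Nₕx̄ₕ = 43725.

43725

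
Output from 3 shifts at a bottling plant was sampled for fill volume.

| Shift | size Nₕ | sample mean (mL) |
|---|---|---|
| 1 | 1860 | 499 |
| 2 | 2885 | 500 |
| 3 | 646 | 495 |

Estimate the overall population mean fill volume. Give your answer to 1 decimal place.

N = 1860 + 2885 + 646 = 5391.
The stratified mean weights each stratum mean by its population share Nₕ/N.
Σ Nₕx̄ₕ = 1860·499 + 2885·500 + 646·495 = 928140 + 1442500 + 319770 = 2690410.
Divide by N: 2690410 / 5391 = 499.056... → 499.1.

499.1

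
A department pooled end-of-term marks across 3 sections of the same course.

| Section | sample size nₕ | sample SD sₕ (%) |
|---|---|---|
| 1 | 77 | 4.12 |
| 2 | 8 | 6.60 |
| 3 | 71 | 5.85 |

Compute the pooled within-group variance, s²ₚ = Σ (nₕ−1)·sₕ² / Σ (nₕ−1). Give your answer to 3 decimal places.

Degrees of freedom: 76 + 7 + 70 = 153.
Σ(nₕ−1)sₕ² = 76·16.9744 + 7·43.56 + 70·34.2225 = 3990.5494.
s²ₚ = 3990.5494 / 153 = 26.08202... → 26.082.

26.082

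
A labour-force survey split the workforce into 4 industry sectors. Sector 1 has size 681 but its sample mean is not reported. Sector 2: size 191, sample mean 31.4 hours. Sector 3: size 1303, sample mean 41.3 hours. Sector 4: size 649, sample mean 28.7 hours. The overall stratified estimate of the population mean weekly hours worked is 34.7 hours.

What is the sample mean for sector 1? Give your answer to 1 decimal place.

Σ Nₕx̄ₕ = N·μ, so 681·x̄_1 = 2824·34.7 − (191·31.4 + 1303·41.3 + 649·28.7).
= 97992.8 − 78437.6 = 19555.2.
x̄_1 = 19555.2 / 681 = 28.715... → 28.7.

28.7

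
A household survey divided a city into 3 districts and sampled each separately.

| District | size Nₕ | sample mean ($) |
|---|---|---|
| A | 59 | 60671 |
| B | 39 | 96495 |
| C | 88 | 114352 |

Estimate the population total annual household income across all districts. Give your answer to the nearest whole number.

A: 59·60671 = 3579589
B: 39·96495 = 3763305
C: 88·114352 = 10062976
τ̂ = Σ Nₕx̄ₕ = 17405870.

17405870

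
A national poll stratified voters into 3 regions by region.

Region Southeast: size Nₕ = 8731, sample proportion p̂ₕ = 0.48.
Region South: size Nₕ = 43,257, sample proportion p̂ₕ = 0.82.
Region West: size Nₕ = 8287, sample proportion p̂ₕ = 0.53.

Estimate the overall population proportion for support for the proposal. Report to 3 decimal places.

0.731

N = 8731 + 43257 + 8287 = 60275.
Overall proportion = Σ (Nₕ/N)·p̂ₕ.
Σ Nₕp̂ₕ = 4190.88 + 35470.74 + 4392.11 = 44053.73.
44053.73 / 60275 = 0.73088... → 0.731.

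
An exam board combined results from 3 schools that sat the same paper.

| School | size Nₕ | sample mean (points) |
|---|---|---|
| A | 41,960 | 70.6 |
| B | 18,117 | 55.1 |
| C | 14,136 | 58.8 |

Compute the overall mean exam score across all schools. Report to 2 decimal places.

64.57

x̄_st = (Σ Nₕx̄ₕ) / (Σ Nₕ) = (41960·70.6 + 18117·55.1 + 14136·58.8) / 74213
= 4791819.5 / 74213 = 64.5685... → 64.57.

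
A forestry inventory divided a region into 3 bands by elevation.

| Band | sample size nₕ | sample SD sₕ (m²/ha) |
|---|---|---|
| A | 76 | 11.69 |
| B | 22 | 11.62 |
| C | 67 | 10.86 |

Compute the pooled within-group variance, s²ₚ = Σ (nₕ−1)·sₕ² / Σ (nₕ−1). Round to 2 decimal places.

128.82

A: (76−1)·11.69² = 75·136.6561 = 10249.2075
B: (22−1)·11.62² = 21·135.0244 = 2835.5124
C: (67−1)·10.86² = 66·117.9396 = 7784.0136
Numerator = 20868.7335; denominator = Σ(nₕ−1) = 162.
s²ₚ = 20868.7335/162 = 128.8193... → 128.82.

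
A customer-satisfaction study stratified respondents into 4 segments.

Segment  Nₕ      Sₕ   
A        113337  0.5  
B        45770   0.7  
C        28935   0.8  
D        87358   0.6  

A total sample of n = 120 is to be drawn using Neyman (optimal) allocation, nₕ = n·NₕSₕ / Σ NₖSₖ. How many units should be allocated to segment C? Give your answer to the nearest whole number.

17

Σ NₕSₕ = 113337·0.5 + 45770·0.7 + 28935·0.8 + 87358·0.6 = 164270.3.
Share for C: 23148/164270.3 = 0.14091.
n_C = 120 × 0.14091 = 16.910... → 17.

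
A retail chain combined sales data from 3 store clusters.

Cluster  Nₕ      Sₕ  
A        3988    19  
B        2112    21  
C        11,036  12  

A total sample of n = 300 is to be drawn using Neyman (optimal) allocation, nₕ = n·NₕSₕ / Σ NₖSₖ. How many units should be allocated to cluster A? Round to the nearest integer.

A: NₕSₕ = 3988·19 = 75772
B: NₕSₕ = 2112·21 = 44352
C: NₕSₕ = 11036·12 = 132432
Σ NₕSₕ = 252556.
n_A = 300·75772/252556 = 90.006... → 90.

90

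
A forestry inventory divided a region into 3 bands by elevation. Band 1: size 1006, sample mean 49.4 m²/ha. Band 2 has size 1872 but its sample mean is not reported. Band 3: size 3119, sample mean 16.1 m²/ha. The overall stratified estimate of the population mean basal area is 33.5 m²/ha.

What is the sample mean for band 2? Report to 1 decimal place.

N = 1006 + 1872 + 3119 = 5997.
Overall total = μ·N = 33.5·5997 = 200899.5.
Subtract the known strata: 1006·49.4 + 3119·16.1 = 99912.3.
Remaining total for band 2: 200899.5 − 99912.3 = 100987.2.
Divide by its size: 100987.2 / 1872 = 53.946... → 53.9.

53.9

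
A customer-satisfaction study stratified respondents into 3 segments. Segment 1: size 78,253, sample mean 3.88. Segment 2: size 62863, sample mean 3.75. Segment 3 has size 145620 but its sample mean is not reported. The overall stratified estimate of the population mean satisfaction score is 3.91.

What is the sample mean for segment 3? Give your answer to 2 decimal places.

4.00

N = 78253 + 62863 + 145620 = 286736.
Overall total = μ·N = 3.91·286736 = 1121137.76.
Subtract the known strata: 78253·3.88 + 62863·3.75 = 539357.89.
Remaining total for segment 3: 1121137.76 − 539357.89 = 581779.87.
Divide by its size: 581779.87 / 145620 = 3.9952... → 4.00.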